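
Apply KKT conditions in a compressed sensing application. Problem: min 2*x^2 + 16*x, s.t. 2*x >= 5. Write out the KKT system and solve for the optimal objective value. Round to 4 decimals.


Step 1: Try lambda = 0 (constraint inactive).
x_unc = -16/(2*2) = -4.0
Check: 2*-4.0 = -8.0 < 5 -- violated!
Step 2: Constraint must be active: 2*x = 5
x* = 5/2 = 2.5
lambda = (2*2*2.5 + 16)/2 = 13.0
Step 3: Compute optimal value.
f(x*) = 2*2.5^2 + 16*2.5 = 52.5


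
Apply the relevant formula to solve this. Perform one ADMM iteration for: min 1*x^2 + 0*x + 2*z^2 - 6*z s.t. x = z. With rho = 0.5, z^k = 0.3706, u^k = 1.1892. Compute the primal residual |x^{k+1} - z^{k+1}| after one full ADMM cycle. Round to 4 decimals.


ADMM iteration with rho = 0.5, z^k = 0.3706, u^k = 1.1892
Step 1: x-update.
Minimize 1*x^2 + 0*x + (0.5/2)*(x - 0.3706 + 1.1892)^2
FOC: (2*1 + 0.5)*x = 0 + 0.5*(0.3706 - 1.1892)
x^{k+1} = -0.1637
Step 2: z-update.
Minimize 2*z^2 - 6*z + (0.5/2)*(-0.1637 - z + 1.1892)^2
FOC: (2*2 + 0.5)*z = 6 + 0.5*(-0.1637 + 1.1892)
z^{k+1} = 1.4473
Step 3: u-update.
u^{k+1} = 1.1892 - 0.1637 - 1.4473 = -0.4218
Step 4: Primal residual = |-0.1637 - 1.4473| = 1.611


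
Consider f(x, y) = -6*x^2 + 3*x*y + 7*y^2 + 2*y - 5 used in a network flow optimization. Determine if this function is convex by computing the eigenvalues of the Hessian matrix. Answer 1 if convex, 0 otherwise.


The Hessian of f(x,y) = -6*x^2 + 3*x*y + 7*y^2 + 2*y - 5 is:
H = [[-12, 3], [3, 14]]
Trace = -12 + 14 = 2
Determinant = -12*14 - (3)^2 = -177
Discriminant = (2)^2 - 4*-177 = 712.0
Eigenvalues: lambda_1 = -12.3417, lambda_2 = 14.3417
The function is not convex.

0


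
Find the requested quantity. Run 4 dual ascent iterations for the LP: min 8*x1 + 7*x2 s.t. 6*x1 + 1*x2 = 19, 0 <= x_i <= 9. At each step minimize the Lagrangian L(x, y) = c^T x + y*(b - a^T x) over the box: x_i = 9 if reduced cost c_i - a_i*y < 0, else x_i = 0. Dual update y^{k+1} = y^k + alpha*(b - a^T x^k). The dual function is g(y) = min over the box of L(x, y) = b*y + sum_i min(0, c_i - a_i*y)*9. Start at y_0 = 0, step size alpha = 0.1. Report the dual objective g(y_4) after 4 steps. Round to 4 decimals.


Dual ascent for LP: min 8*x1 + 7*x2, 6*x1 + 1*x2 = 19, 0 <= x_i <= 9
Step 1: y^k = 0.0, reduced costs: (8.0, 7.0)
  x^k = (0.0, 0.0), subgradient = b - a^T x = 19.0
  y^{k+1} = 0.0 + 0.1*19.0 = 1.9
Step 2: y^k = 1.9, reduced costs: (-3.4, 5.1)
  x^k = (9.0, 0.0), subgradient = b - a^T x = -35.0
  y^{k+1} = 1.9 + 0.1*-35.0 = -1.6
Step 3: y^k = -1.6, reduced costs: (17.6, 8.6)
  x^k = (0.0, 0.0), subgradient = b - a^T x = 19.0
  y^{k+1} = -1.6 + 0.1*19.0 = 0.3
Step 4: y^k = 0.3, reduced costs: (6.2, 6.7)
  x^k = (0.0, 0.0), subgradient = b - a^T x = 19.0
  y^{k+1} = 0.3 + 0.1*19.0 = 2.2
Dual objective at y_4 = 2.2: reduced costs (-5.2, 4.8), box minimizer x = (9.0, 0.0)
g(y_4) = b*y + (c1 - a1*y)*x1 + (c2 - a2*y)*x2 = 19*2.2 + (-5.2)*9.0 + 4.8*0.0 = 41.8 - 46.8 + 0.0 = -5.0


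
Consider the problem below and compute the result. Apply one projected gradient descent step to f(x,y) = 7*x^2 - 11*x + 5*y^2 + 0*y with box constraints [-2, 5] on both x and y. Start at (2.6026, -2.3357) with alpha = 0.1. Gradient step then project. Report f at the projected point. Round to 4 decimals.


Step 1: Compute gradient at (2.6026, -2.3357).
grad_x = 2*7*2.6026 - 11 = 25.4364
grad_y = 2*5*-2.3357 + 0 = -23.357
Step 2: Gradient step.
x_raw = 2.6026 - 0.1*25.4364 = 0.059
y_raw = -2.3357 - 0.1*-23.357 = 0.0
Step 3: Project onto [-2, 5].
x_proj = clip(0.059) = 0.059
y_proj = clip(0.0) = 0.0
Step 4: Evaluate f.
f(0.059, 0.0) = -0.6242


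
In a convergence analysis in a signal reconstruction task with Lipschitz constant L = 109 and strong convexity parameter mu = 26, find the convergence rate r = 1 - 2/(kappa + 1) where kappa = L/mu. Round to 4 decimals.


Step 1: Compute the condition number.
kappa = L/mu = 109/26 = 4.1923
Step 2: Compute the convergence rate.
r = 1 - 2/(kappa + 1) = 1 - 2*mu/(L + mu) = (L - mu)/(L + mu) = 83/135 = 0.6148


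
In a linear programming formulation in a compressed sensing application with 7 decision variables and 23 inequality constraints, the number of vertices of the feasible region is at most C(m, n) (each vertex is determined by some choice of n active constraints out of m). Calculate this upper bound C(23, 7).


Each vertex corresponds to some choice of n active constraints out of m, so the number of vertices is at most C(m, n) = m! / (n!(m-n)!).
m = 23, n = 7
Numerator: 23 * 22 * 21 * 20 * 19 * 18 * 17
Denominator: 7! = 5040
C(23, 7) = 245157


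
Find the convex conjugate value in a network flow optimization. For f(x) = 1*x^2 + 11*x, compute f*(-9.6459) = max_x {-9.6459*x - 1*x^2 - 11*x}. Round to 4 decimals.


f*(y) = sup_x {y*x - a*x^2 - b*x} = sup_x {(y-b)*x - a*x^2}
FOC: (y - b) - 2a*x = 0 => x* = (y - b)/(2a)
x* = (-9.6459 - 11)/(2*1) = -10.323
f*(-9.6459) = (y-b)^2/(4a) = (-9.6459 - 11)^2/(4*1)
= 426.2532/4 = 106.5633


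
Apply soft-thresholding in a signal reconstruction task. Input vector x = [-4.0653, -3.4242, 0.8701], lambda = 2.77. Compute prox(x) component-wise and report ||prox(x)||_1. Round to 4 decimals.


Soft-thresholding with lambda = 2.77:
prox(-4.0653) = sign(-4.0653)*max(|-4.0653| - 2.77, 0) = -1.2953
prox(-3.4242) = sign(-3.4242)*max(|-3.4242| - 2.77, 0) = -0.6542
prox(0.8701) = sign(0.8701)*max(|0.8701| - 2.77, 0) = 0.0
prox(x) = [-1.2953, -0.6542, 0.0]
||prox(x)||_1 = 1.2953 + 0.6542 + 0.0 = 1.9495


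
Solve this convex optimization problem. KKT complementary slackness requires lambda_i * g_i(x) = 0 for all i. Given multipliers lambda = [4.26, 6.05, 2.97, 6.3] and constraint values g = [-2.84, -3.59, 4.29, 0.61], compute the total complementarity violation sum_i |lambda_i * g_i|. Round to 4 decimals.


KKT complementary slackness check:
lambda_1 * g_1 = 4.26 * -2.84 = -12.0984
lambda_2 * g_2 = 6.05 * -3.59 = -21.7195
lambda_3 * g_3 = 2.97 * 4.29 = 12.7413
lambda_4 * g_4 = 6.3 * 0.61 = 3.843
Total violation = 12.0984 + 21.7195 + 12.7413 + 3.843 = 50.4022


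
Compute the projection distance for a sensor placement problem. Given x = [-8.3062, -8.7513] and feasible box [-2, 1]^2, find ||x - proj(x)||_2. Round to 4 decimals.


Project each component onto [-2, 1].
clip(-8.3062) = -2.0, clip(-8.7513) = -2.0
Projection = [-2.0, -2.0]
Squared diffs: [39.7682, 45.5801]
Distance = sqrt(85.3483) = 9.2384


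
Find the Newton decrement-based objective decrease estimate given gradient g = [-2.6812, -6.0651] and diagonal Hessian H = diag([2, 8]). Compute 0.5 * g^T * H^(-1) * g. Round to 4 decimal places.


Step 1: H is diagonal, so H^(-1) * g = [-1.3406, -0.7581].
Step 2: g^T H^(-1) g = sum_i g_i^2 / H_ii
  = (-2.6812)^2/2 + (-6.0651)^2/8
  = 3.5944 + 4.5982 = 8.1926
Step 3: Objective decrease = 0.5 * g^T H^(-1) g = 4.0963


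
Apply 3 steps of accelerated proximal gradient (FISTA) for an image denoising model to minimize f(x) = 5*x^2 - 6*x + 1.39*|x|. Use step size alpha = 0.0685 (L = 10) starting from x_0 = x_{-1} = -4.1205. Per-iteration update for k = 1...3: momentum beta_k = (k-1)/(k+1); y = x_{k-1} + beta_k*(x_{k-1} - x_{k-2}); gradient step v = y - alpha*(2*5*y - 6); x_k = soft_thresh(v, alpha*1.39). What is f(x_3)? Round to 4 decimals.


FISTA on f(x) = 5*x^2 - 6*x + 1.39*|x|
L = 10, alpha = 0.0685
Iteration 1: beta = 0.0, y = -4.1205 + 0.0*(-4.1205 + 4.1205) = -4.1205
  grad(y) = -47.205, v = y - alpha*grad = -0.887
  prox(v) = soft_thresh(-0.887, 0.0952) = -0.7917
Iteration 2: beta = 0.3333, y = -0.7917 + 0.3333*(-0.7917 + 4.1205) = 0.3178
  grad(y) = -2.8216, v = y - alpha*grad = 0.5111
  prox(v) = soft_thresh(0.5111, 0.0952) = 0.4159
Iteration 3: beta = 0.5, y = 0.4159 + 0.5*(0.4159 + 0.7917) = 1.0197
  grad(y) = 4.1973, v = y - alpha*grad = 0.7322
  prox(v) = soft_thresh(0.7322, 0.0952) = 0.637
f(x_3) = 5*0.637^2 - 6*0.637 + 1.39*|0.637| = -0.9077


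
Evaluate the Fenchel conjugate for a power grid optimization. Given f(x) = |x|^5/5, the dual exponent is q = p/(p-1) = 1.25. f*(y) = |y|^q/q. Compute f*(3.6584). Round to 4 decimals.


The conjugate exponent q satisfies 1/p + 1/q = 1.
p = 5, so q = 5/(5 - 1) = 1.25
|y|^q = 3.6584^1.25 = 5.0596
f*(3.6584) = 5.0596 / 1.25 = 4.0477


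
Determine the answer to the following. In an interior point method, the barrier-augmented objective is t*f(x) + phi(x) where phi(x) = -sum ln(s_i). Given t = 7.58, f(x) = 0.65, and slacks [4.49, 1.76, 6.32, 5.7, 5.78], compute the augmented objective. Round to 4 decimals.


Step 1: Compute log-barrier.
ln values: [1.5019, 0.5653, 1.8437, 1.7405, 1.7544]
phi = -(1.5019 + 0.5653 + 1.8437 + 1.7405 + 1.7544) = -7.4058
Step 2: Compute augmented objective.
t*f(x) = 7.58*0.65 = 4.927
Total = 4.927 - 7.4058 = -2.4788


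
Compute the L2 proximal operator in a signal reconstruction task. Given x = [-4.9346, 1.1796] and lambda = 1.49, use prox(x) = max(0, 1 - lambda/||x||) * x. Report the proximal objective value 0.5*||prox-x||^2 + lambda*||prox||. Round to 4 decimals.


Step 1: Compute ||x||.
||x|| = 5.0736
Step 2: Compute scaling factor.
scale = max(0, 1 - 1.49/5.0736) = 0.7063
Step 3: prox(x) = [-3.4854, 0.8332]
||prox(x)|| = 3.5836
Step 4: Proximal objective.
0.5*||prox-x||^2 = 1.1101
lambda*||prox|| = 5.3396
Total = 6.4497


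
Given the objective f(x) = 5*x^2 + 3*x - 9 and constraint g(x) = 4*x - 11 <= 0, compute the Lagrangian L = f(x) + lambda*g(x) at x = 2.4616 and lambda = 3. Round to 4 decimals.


Step 1: Evaluate f(x).
f(2.4616) = 5*2.4616^2 + 3*2.4616 - 9 = 28.6822
Step 2: Evaluate g(x).
g(2.4616) = 4*2.4616 - 11 = -1.1536
Step 3: Compute Lagrangian.
L = 28.6822 + 3*-1.1536 = 25.2214


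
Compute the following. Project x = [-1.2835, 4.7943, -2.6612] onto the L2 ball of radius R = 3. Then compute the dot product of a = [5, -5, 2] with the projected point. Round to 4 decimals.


Step 1: Compute ||x|| (intermediates to 6 decimals).
||x|| = sqrt((-1.2835)^2 + 4.7943^2 + (-2.6612)^2) = 5.631578
Step 2: Project.
Since ||x|| > R, scale = R/||x|| = 3/5.631578 = 0.53271, proj(x) = scale * x
proj(x) = [-0.683733, 2.553972, -1.417648]
Step 3: Dot product.
a^T * proj(x) = 5*(-0.683733) - 5*2.553972 + 2*(-1.417648) = -19.0238


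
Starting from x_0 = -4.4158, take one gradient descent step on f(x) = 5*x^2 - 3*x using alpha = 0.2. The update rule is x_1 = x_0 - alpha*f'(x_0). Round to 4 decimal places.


We compute the gradient at x_0 and apply the update.
f'(x) = 10*x - 3
f'(-4.4158) = 10*-4.4158 - 3 = -47.158
x_1 = -4.4158 - 0.2*-47.158 = 5.0158


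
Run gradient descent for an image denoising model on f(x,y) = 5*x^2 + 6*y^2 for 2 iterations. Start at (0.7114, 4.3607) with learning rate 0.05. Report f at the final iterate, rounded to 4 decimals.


Gradient descent on f(x,y) = 5*x^2 + 6*y^2.
Starting point: (0.7114, 4.3607), alpha = 0.05
Step 1: grad_x = 2*5*0.7114 = 7.114, grad_y = 2*6*4.3607 = 52.3284
  x_1 = 0.7114 - 0.05*7.114 = 0.3557
  y_1 = 4.3607 - 0.05*52.3284 = 1.7443
Step 2: grad_x = 2*5*0.3557 = 3.557, grad_y = 2*6*1.7443 = 20.9314
  x_2 = 0.3557 - 0.05*3.557 = 0.1779
  y_2 = 1.7443 - 0.05*20.9314 = 0.6977
f(0.1779, 0.6977) = 5*0.1779^2 + 6*0.6977^2 = 3.079


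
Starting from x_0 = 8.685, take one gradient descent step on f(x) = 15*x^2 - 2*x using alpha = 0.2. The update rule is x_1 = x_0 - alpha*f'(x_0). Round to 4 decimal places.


We compute the gradient at x_0 and apply the update.
f'(x) = 30*x - 2
f'(8.685) = 30*8.685 - 2 = 258.55
x_1 = 8.685 - 0.2*258.55 = -43.025


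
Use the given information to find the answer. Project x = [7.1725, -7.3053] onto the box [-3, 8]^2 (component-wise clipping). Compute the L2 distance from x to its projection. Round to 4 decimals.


Project each component onto [-3, 8].
clip(7.1725) = 7.1725, clip(-7.3053) = -3.0
Projection = [7.1725, -3.0]
Squared diffs: [0.0, 18.5356]
Distance = sqrt(18.5356) = 4.3053


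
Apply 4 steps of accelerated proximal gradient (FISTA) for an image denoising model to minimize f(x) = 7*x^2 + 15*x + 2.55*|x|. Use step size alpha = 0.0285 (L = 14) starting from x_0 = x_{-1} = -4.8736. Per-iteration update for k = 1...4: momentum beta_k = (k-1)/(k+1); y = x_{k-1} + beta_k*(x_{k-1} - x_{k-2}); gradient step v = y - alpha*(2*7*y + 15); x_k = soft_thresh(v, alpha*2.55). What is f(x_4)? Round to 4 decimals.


FISTA on f(x) = 7*x^2 + 15*x + 2.55*|x|
L = 14, alpha = 0.0285
Iteration 1: beta = 0.0, y = -4.8736 + 0.0*(-4.8736 + 4.8736) = -4.8736
  grad(y) = -53.2304, v = y - alpha*grad = -3.3565
  prox(v) = soft_thresh(-3.3565, 0.0727) = -3.2839
Iteration 2: beta = 0.3333, y = -3.2839 + 0.3333*(-3.2839 + 4.8736) = -2.7539
  grad(y) = -23.5552, v = y - alpha*grad = -2.0826
  prox(v) = soft_thresh(-2.0826, 0.0727) = -2.0099
Iteration 3: beta = 0.5, y = -2.0099 + 0.5*(-2.0099 + 3.2839) = -1.373
  grad(y) = -4.2219, v = y - alpha*grad = -1.2527
  prox(v) = soft_thresh(-1.2527, 0.0727) = -1.18
Iteration 4: beta = 0.6, y = -1.18 + 0.6*(-1.18 + 2.0099) = -0.682
  grad(y) = 5.4517, v = y - alpha*grad = -0.8374
  prox(v) = soft_thresh(-0.8374, 0.0727) = -0.7647
f(x_4) = 7*(-0.7647)^2 + 15*(-0.7647) + 2.55*|-0.7647| = -5.4272


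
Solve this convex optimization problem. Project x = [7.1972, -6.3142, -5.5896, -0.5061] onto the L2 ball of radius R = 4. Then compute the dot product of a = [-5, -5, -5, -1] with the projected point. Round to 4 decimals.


Step 1: Compute ||x|| (intermediates to 6 decimals).
||x|| = sqrt(7.1972^2 + (-6.3142)^2 + (-5.5896)^2 + (-0.5061)^2) = 11.098134
Step 2: Project.
Since ||x|| > R, scale = R/||x|| = 4/11.098134 = 0.360421, proj(x) = scale * x
proj(x) = [2.594022, -2.27577, -2.014609, -0.182409]
Step 3: Dot product.
a^T * proj(x) = -5*2.594022 - 5*(-2.27577) - 5*(-2.014609) - 1*(-0.182409) = 8.6642


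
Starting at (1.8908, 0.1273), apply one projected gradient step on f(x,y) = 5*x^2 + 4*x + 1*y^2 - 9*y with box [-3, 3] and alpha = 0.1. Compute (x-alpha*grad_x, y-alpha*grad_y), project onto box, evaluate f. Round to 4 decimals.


Step 1: Compute gradient at (1.8908, 0.1273).
grad_x = 2*5*1.8908 + 4 = 22.908
grad_y = 2*1*0.1273 - 9 = -8.7454
Step 2: Gradient step.
x_raw = 1.8908 - 0.1*22.908 = -0.4
y_raw = 0.1273 - 0.1*-8.7454 = 1.0018
Step 3: Project onto [-3, 3].
x_proj = clip(-0.4) = -0.4
y_proj = clip(1.0018) = 1.0018
Step 4: Evaluate f.
f(-0.4, 1.0018) = -8.8129


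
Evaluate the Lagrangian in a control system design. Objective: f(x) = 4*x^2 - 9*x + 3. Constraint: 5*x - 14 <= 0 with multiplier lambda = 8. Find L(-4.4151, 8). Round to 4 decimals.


Step 1: Evaluate f(x).
f(-4.4151) = 4*(-4.4151)^2 - 9*(-4.4151) + 3 = 120.7083
Step 2: Evaluate g(x).
g(-4.4151) = 5*-4.4151 - 14 = -36.0755
Step 3: Compute Lagrangian.
L = 120.7083 + 8*-36.0755 = -167.8957


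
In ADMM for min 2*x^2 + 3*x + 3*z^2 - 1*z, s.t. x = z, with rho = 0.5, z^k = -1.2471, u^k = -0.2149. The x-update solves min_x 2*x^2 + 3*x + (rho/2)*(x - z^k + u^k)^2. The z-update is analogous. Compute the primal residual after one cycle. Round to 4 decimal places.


ADMM iteration with rho = 0.5, z^k = -1.2471, u^k = -0.2149
Step 1: x-update.
Minimize 2*x^2 + 3*x + (0.5/2)*(x + 1.2471 - 0.2149)^2
FOC: (2*2 + 0.5)*x = -3 + 0.5*(-1.2471 + 0.2149)
x^{k+1} = -0.7814
Step 2: z-update.
Minimize 3*z^2 - 1*z + (0.5/2)*(-0.7814 - z - 0.2149)^2
FOC: (2*3 + 0.5)*z = 1 + 0.5*(-0.7814 - 0.2149)
z^{k+1} = 0.0772
Step 3: u-update.
u^{k+1} = -0.2149 - 0.7814 - 0.0772 = -1.0735
Step 4: Primal residual = |-0.7814 - 0.0772| = 0.8586


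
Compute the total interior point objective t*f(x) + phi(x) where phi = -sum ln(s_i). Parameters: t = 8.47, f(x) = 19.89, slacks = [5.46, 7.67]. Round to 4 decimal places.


Step 1: Compute log-barrier.
ln values: [1.6974, 2.0373]
phi = -(1.6974 + 2.0373) = -3.7348
Step 2: Compute augmented objective.
t*f(x) = 8.47*19.89 = 168.4683
Total = 168.4683 - 3.7348 = 164.7335


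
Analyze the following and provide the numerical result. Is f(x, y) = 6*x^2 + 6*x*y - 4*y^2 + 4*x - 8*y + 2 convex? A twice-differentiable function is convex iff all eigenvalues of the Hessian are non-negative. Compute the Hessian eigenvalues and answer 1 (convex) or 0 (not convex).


The Hessian of f(x,y) = 6*x^2 + 6*x*y - 4*y^2 + 4*x - 8*y + 2 is:
H = [[12, 6], [6, -8]]
Trace = 12 - 8 = 4
Determinant = 12*-8 - (6)^2 = -132
Discriminant = (4)^2 - 4*-132 = 544.0
Eigenvalues: lambda_1 = -9.6619, lambda_2 = 13.6619
The function is not convex.

0


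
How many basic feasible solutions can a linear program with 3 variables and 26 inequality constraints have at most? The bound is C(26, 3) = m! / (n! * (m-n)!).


Each vertex corresponds to some choice of n active constraints out of m, so the number of vertices is at most C(m, n) = m! / (n!(m-n)!).
m = 26, n = 3
Numerator: 26 * 25 * 24
Denominator: 3! = 6
C(26, 3) = 2600


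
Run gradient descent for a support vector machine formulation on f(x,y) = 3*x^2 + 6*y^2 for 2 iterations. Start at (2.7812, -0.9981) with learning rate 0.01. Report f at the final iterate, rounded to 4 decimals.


Gradient descent on f(x,y) = 3*x^2 + 6*y^2.
Starting point: (2.7812, -0.9981), alpha = 0.01
Step 1: grad_x = 2*3*2.7812 = 16.6872, grad_y = 2*6*-0.9981 = -11.9772
  x_1 = 2.7812 - 0.01*16.6872 = 2.6143
  y_1 = -0.9981 - 0.01*-11.9772 = -0.8783
Step 2: grad_x = 2*3*2.6143 = 15.686, grad_y = 2*6*-0.8783 = -10.5399
  x_2 = 2.6143 - 0.01*15.686 = 2.4575
  y_2 = -0.8783 - 0.01*-10.5399 = -0.7729
f(2.4575, -0.7729) = 3*2.4575^2 + 6*(-0.7729)^2 = 21.702


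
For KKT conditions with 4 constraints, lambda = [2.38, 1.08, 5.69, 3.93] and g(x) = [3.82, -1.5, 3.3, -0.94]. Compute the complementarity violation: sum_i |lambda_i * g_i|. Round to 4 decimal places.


KKT complementary slackness check:
lambda_1 * g_1 = 2.38 * 3.82 = 9.0916
lambda_2 * g_2 = 1.08 * -1.5 = -1.62
lambda_3 * g_3 = 5.69 * 3.3 = 18.777
lambda_4 * g_4 = 3.93 * -0.94 = -3.6942
Total violation = 9.0916 + 1.62 + 18.777 + 3.6942 = 33.1828


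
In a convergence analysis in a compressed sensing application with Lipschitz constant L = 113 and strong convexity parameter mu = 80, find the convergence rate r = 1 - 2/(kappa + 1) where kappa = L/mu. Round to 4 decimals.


Step 1: Compute the condition number.
kappa = L/mu = 113/80 = 1.4125
Step 2: Compute the convergence rate.
r = 1 - 2/(kappa + 1) = 1 - 2*mu/(L + mu) = (L - mu)/(L + mu) = 33/193 = 0.171


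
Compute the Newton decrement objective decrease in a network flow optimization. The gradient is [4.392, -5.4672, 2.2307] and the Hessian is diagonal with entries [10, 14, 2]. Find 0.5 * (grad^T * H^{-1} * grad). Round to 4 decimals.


Step 1: H is diagonal, so H^(-1) * g = [0.4392, -0.3905, 1.1154].
Step 2: g^T H^(-1) g = sum_i g_i^2 / H_ii
  = (4.392)^2/10 + (-5.4672)^2/14 + (2.2307)^2/2
  = 1.929 + 2.135 + 2.488 = 6.552
Step 3: Objective decrease = 0.5 * g^T H^(-1) g = 3.276


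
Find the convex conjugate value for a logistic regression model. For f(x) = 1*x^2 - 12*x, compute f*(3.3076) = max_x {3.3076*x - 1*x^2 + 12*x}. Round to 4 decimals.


f*(y) = sup_x {y*x - a*x^2 - b*x} = sup_x {(y-b)*x - a*x^2}
FOC: (y - b) - 2a*x = 0 => x* = (y - b)/(2a)
x* = (3.3076 + 12)/(2*1) = 7.6538
f*(3.3076) = (y-b)^2/(4a) = (3.3076 + 12)^2/(4*1)
= 234.3226/4 = 58.5807


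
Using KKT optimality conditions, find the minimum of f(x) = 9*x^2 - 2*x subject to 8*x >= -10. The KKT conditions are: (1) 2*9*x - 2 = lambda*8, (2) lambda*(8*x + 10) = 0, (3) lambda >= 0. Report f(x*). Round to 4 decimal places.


Step 1: Try lambda = 0 (constraint inactive).
Stationarity: 2*9*x - 2 = 0
x* = 2/(2*9) = 1/9 = 0.1111 (rounded; the exact value 1/9 is used below)
Check constraint: 8*0.1111 = 0.8888 >= -10 -- satisfied.
Step 2: Compute optimal value.
f(x*) = 9*(1/9)^2 - 2*(1/9) = -0.1111


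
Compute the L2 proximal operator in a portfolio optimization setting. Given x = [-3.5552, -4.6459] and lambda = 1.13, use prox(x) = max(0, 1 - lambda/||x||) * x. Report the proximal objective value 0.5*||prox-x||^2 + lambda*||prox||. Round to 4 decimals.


Step 1: Compute ||x||.
||x|| = 5.8501
Step 2: Compute scaling factor.
scale = max(0, 1 - 1.13/5.8501) = 0.8068
Step 3: prox(x) = [-2.8685, -3.7485]
||prox(x)|| = 4.7201
Step 4: Proximal objective.
0.5*||prox-x||^2 = 0.6385
lambda*||prox|| = 5.3337
Total = 5.9722


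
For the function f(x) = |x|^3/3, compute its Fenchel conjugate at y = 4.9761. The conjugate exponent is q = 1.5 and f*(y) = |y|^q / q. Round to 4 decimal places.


The conjugate exponent q satisfies 1/p + 1/q = 1.
p = 3, so q = 3/(3 - 1) = 1.5
|y|^q = 4.9761^1.5 = 11.1003
f*(4.9761) = 11.1003 / 1.5 = 7.4002


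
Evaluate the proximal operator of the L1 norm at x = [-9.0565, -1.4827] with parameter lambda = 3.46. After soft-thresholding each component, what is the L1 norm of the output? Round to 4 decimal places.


Soft-thresholding with lambda = 3.46:
prox(-9.0565) = sign(-9.0565)*max(|-9.0565| - 3.46, 0) = -5.5965
prox(-1.4827) = sign(-1.4827)*max(|-1.4827| - 3.46, 0) = 0.0
prox(x) = [-5.5965, 0.0]
||prox(x)||_1 = 5.5965 + 0.0 = 5.5965


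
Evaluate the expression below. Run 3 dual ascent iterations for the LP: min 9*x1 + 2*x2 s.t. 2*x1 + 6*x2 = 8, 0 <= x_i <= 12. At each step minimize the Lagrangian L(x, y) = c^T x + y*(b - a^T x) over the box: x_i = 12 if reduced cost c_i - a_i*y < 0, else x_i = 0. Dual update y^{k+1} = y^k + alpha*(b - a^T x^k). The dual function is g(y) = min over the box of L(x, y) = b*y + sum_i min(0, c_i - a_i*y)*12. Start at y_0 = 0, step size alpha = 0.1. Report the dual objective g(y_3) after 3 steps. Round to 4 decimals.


Dual ascent for LP: min 9*x1 + 2*x2, 2*x1 + 6*x2 = 8, 0 <= x_i <= 12
Step 1: y^k = 0.0, reduced costs: (9.0, 2.0)
  x^k = (0.0, 0.0), subgradient = b - a^T x = 8.0
  y^{k+1} = 0.0 + 0.1*8.0 = 0.8
Step 2: y^k = 0.8, reduced costs: (7.4, -2.8)
  x^k = (0.0, 12.0), subgradient = b - a^T x = -64.0
  y^{k+1} = 0.8 + 0.1*-64.0 = -5.6
Step 3: y^k = -5.6, reduced costs: (20.2, 35.6)
  x^k = (0.0, 0.0), subgradient = b - a^T x = 8.0
  y^{k+1} = -5.6 + 0.1*8.0 = -4.8
Dual objective at y_3 = -4.8: reduced costs (18.6, 30.8), box minimizer x = (0.0, 0.0)
g(y_3) = b*y + (c1 - a1*y)*x1 + (c2 - a2*y)*x2 = 8*(-4.8) + 18.6*0.0 + 30.8*0.0 = -38.4 + 0.0 + 0.0 = -38.4


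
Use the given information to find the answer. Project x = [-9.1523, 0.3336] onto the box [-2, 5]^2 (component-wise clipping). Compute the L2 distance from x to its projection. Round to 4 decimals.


Project each component onto [-2, 5].
clip(-9.1523) = -2.0, clip(0.3336) = 0.3336
Projection = [-2.0, 0.3336]
Squared diffs: [51.1554, 0.0]
Distance = sqrt(51.1554) = 7.1523


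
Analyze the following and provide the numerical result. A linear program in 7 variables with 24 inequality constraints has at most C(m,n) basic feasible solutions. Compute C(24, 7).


Each vertex corresponds to some choice of n active constraints out of m, so the number of vertices is at most C(m, n) = m! / (n!(m-n)!).
m = 24, n = 7
Numerator: 24 * 23 * 22 * 21 * 20 * 19 * 18
Denominator: 7! = 5040
C(24, 7) = 346104


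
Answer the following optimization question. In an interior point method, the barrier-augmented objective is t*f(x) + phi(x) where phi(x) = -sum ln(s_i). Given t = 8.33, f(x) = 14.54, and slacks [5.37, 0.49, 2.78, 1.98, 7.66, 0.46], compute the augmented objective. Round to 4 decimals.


Step 1: Compute log-barrier.
ln values: [1.6808, -0.7133, 1.0225, 0.6831, 2.036, -0.7765]
phi = -(1.6808 - 0.7133 + 1.0225 + 0.6831 + 2.036 - 0.7765) = -3.9325
Step 2: Compute augmented objective.
t*f(x) = 8.33*14.54 = 121.1182
Total = 121.1182 - 3.9325 = 117.1857


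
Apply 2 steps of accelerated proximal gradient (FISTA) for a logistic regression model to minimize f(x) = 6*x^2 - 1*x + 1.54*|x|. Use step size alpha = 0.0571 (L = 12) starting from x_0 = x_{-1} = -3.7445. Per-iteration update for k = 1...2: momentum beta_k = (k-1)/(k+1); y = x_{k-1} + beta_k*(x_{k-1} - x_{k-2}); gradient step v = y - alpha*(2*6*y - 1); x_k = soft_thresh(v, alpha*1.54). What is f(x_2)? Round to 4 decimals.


FISTA on f(x) = 6*x^2 - 1*x + 1.54*|x|
L = 12, alpha = 0.0571
Iteration 1: beta = 0.0, y = -3.7445 + 0.0*(-3.7445 + 3.7445) = -3.7445
  grad(y) = -45.934, v = y - alpha*grad = -1.1217
  prox(v) = soft_thresh(-1.1217, 0.0879) = -1.0337
Iteration 2: beta = 0.3333, y = -1.0337 + 0.3333*(-1.0337 + 3.7445) = -0.1301
  grad(y) = -2.5618, v = y - alpha*grad = 0.0161
  prox(v) = soft_thresh(0.0161, 0.0879) = 0.0
f(x_2) = 6*0.0^2 - 1*0.0 + 1.54*|0.0| = 0.0


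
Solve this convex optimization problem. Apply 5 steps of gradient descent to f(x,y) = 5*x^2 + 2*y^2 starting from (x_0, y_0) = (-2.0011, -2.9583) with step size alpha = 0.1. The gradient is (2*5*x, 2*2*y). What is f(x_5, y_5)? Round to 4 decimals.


Gradient descent on f(x,y) = 5*x^2 + 2*y^2.
Starting point: (-2.0011, -2.9583), alpha = 0.1
Step 1: grad_x = 2*5*-2.0011 = -20.011, grad_y = 2*2*-2.9583 = -11.8332
  x_1 = -2.0011 - 0.1*-20.011 = 0.0
  y_1 = -2.9583 - 0.1*-11.8332 = -1.775
Step 2: grad_x = 2*5*0.0 = 0.0, grad_y = 2*2*-1.775 = -7.0999
  x_2 = 0.0 - 0.1*0.0 = 0.0
  y_2 = -1.775 - 0.1*-7.0999 = -1.065
Step 3: grad_x = 2*5*0.0 = 0.0, grad_y = 2*2*-1.065 = -4.26
  x_3 = 0.0 - 0.1*0.0 = 0.0
  y_3 = -1.065 - 0.1*-4.26 = -0.639
Step 4: grad_x = 2*5*0.0 = 0.0, grad_y = 2*2*-0.639 = -2.556
  x_4 = 0.0 - 0.1*0.0 = 0.0
  y_4 = -0.639 - 0.1*-2.556 = -0.3834
Step 5: grad_x = 2*5*0.0 = 0.0, grad_y = 2*2*-0.3834 = -1.5336
  x_5 = 0.0 - 0.1*0.0 = 0.0
  y_5 = -0.3834 - 0.1*-1.5336 = -0.23
f(0.0, -0.23) = 5*0.0^2 + 2*(-0.23)^2 = 0.1058


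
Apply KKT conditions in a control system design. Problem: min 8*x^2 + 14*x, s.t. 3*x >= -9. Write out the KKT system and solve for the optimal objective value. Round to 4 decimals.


Step 1: Try lambda = 0 (constraint inactive).
Stationarity: 2*8*x + 14 = 0
x* = -14/(2*8) = -0.875
Check constraint: 3*-0.875 = -2.625 >= -9 -- satisfied.
Step 2: Compute optimal value.
f(x*) = 8*(-0.875)^2 + 14*(-0.875) = -6.125


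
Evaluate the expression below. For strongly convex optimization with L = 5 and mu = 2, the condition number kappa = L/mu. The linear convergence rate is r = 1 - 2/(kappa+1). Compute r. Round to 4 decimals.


Step 1: Compute the condition number.
kappa = L/mu = 5/2 = 2.5
Step 2: Compute the convergence rate.
r = 1 - 2/(kappa + 1) = 1 - 2*mu/(L + mu) = (L - mu)/(L + mu) = 3/7 = 0.4286


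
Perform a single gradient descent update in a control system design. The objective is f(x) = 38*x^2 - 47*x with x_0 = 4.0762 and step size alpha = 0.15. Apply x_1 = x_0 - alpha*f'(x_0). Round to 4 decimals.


We compute the gradient at x_0 and apply the update.
f'(x) = 76*x - 47
f'(4.0762) = 76*4.0762 - 47 = 262.7912
x_1 = 4.0762 - 0.15*262.7912 = -35.3425


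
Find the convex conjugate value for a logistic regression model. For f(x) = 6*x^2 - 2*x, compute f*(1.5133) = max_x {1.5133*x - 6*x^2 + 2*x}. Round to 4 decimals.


f*(y) = sup_x {y*x - a*x^2 - b*x} = sup_x {(y-b)*x - a*x^2}
FOC: (y - b) - 2a*x = 0 => x* = (y - b)/(2a)
x* = (1.5133 + 2)/(2*6) = 0.2928
f*(1.5133) = (y-b)^2/(4a) = (1.5133 + 2)^2/(4*6)
= 12.3433/24 = 0.5143


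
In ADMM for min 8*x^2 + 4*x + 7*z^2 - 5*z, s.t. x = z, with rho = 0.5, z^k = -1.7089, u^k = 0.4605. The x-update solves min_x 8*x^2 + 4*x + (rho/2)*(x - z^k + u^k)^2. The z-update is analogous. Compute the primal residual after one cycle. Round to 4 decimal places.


ADMM iteration with rho = 0.5, z^k = -1.7089, u^k = 0.4605
Step 1: x-update.
Minimize 8*x^2 + 4*x + (0.5/2)*(x + 1.7089 + 0.4605)^2
FOC: (2*8 + 0.5)*x = -4 + 0.5*(-1.7089 - 0.4605)
x^{k+1} = -0.3082
Step 2: z-update.
Minimize 7*z^2 - 5*z + (0.5/2)*(-0.3082 - z + 0.4605)^2
FOC: (2*7 + 0.5)*z = 5 + 0.5*(-0.3082 + 0.4605)
z^{k+1} = 0.3501
Step 3: u-update.
u^{k+1} = 0.4605 - 0.3082 - 0.3501 = -0.1977
Step 4: Primal residual = |-0.3082 - 0.3501| = 0.6582


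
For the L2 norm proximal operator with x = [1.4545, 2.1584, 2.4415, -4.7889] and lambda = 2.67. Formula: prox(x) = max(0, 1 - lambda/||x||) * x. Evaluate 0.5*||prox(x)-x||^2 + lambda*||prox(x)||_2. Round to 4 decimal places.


Step 1: Compute ||x||.
||x|| = 5.9723
Step 2: Compute scaling factor.
scale = max(0, 1 - 2.67/5.9723) = 0.5529
Step 3: prox(x) = [0.8042, 1.1935, 1.35, -2.648]
||prox(x)|| = 3.3023
Step 4: Proximal objective.
0.5*||prox-x||^2 = 3.5645
lambda*||prox|| = 8.8171
Total = 12.3817


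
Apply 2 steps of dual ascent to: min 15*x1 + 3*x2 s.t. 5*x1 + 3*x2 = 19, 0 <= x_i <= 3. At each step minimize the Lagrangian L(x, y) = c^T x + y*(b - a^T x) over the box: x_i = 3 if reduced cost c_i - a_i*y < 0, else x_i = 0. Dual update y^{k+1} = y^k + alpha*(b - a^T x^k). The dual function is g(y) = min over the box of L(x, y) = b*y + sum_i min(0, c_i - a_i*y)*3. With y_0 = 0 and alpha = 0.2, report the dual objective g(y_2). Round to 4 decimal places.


Dual ascent for LP: min 15*x1 + 3*x2, 5*x1 + 3*x2 = 19, 0 <= x_i <= 3
Step 1: y^k = 0.0, reduced costs: (15.0, 3.0)
  x^k = (0.0, 0.0), subgradient = b - a^T x = 19.0
  y^{k+1} = 0.0 + 0.2*19.0 = 3.8
Step 2: y^k = 3.8, reduced costs: (-4.0, -8.4)
  x^k = (3.0, 3.0), subgradient = b - a^T x = -5.0
  y^{k+1} = 3.8 + 0.2*-5.0 = 2.8
Dual objective at y_2 = 2.8: reduced costs (1.0, -5.4), box minimizer x = (0.0, 3.0)
g(y_2) = b*y + (c1 - a1*y)*x1 + (c2 - a2*y)*x2 = 19*2.8 + 1.0*0.0 + (-5.4)*3.0 = 53.2 + 0.0 - 16.2 = 37.0


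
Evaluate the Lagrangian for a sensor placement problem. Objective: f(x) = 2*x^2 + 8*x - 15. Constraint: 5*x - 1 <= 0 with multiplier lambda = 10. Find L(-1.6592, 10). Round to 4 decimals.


Step 1: Evaluate f(x).
f(-1.6592) = 2*(-1.6592)^2 + 8*(-1.6592) - 15 = -22.7677
Step 2: Evaluate g(x).
g(-1.6592) = 5*-1.6592 - 1 = -9.296
Step 3: Compute Lagrangian.
L = -22.7677 + 10*-9.296 = -115.7277


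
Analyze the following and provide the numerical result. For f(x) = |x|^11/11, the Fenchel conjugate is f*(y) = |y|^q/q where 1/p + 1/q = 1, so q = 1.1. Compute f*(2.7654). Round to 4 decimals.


The conjugate exponent q satisfies 1/p + 1/q = 1.
p = 11, so q = 11/(11 - 1) = 1.1
|y|^q = 2.7654^1.1 = 3.0615
f*(2.7654) = 3.0615 / 1.1 = 2.7832


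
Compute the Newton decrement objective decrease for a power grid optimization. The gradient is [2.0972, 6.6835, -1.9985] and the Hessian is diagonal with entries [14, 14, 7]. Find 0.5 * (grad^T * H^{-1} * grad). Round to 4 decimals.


Step 1: H is diagonal, so H^(-1) * g = [0.1498, 0.4774, -0.2855].
Step 2: g^T H^(-1) g = sum_i g_i^2 / H_ii
  = (2.0972)^2/14 + (6.6835)^2/14 + (-1.9985)^2/7
  = 0.3142 + 3.1907 + 0.5706 = 4.0754
Step 3: Objective decrease = 0.5 * g^T H^(-1) g = 2.0377


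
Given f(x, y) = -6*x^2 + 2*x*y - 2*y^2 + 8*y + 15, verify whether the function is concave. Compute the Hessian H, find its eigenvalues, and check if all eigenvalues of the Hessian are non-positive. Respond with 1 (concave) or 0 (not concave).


The Hessian of f(x,y) = -6*x^2 + 2*x*y - 2*y^2 + 8*y + 15 is:
H = [[-12, 2], [2, -4]]
Trace = -12 - 4 = -16
Determinant = -12*-4 - (2)^2 = 44
Discriminant = (-16)^2 - 4*44 = 80.0
Eigenvalues: lambda_1 = -12.4721, lambda_2 = -3.5279
The function is concave.

1


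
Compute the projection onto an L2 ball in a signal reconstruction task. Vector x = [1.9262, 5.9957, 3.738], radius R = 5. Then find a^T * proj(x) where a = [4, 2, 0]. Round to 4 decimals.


Step 1: Compute ||x|| (intermediates to 6 decimals).
||x|| = sqrt(1.9262^2 + 5.9957^2 + 3.738^2) = 7.32334
Step 2: Project.
Since ||x|| > R, scale = R/||x|| = 5/7.32334 = 0.682749, proj(x) = scale * x
proj(x) = [1.315111, 4.093558, 2.552116]
Step 3: Dot product.
a^T * proj(x) = 4*1.315111 + 2*4.093558 + 0*2.552116 = 13.4476


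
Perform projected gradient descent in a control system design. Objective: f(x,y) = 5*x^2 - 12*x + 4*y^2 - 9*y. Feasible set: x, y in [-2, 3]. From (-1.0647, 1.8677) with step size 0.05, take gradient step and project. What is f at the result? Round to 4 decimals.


Step 1: Compute gradient at (-1.0647, 1.8677).
grad_x = 2*5*-1.0647 - 12 = -22.647
grad_y = 2*4*1.8677 - 9 = 5.9416
Step 2: Gradient step.
x_raw = -1.0647 - 0.05*-22.647 = 0.0677
y_raw = 1.8677 - 0.05*5.9416 = 1.5706
Step 3: Project onto [-2, 3].
x_proj = clip(0.0677) = 0.0677
y_proj = clip(1.5706) = 1.5706
Step 4: Evaluate f.
f(0.0677, 1.5706) = -5.0571


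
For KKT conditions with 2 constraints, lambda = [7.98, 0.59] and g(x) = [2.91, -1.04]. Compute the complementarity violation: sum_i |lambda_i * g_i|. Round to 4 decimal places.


KKT complementary slackness check:
lambda_1 * g_1 = 7.98 * 2.91 = 23.2218
lambda_2 * g_2 = 0.59 * -1.04 = -0.6136
Total violation = 23.2218 + 0.6136 = 23.8354


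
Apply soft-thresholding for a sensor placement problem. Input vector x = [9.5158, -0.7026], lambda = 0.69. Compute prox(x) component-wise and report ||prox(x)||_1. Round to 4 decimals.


Soft-thresholding with lambda = 0.69:
prox(9.5158) = sign(9.5158)*max(|9.5158| - 0.69, 0) = 8.8258
prox(-0.7026) = sign(-0.7026)*max(|-0.7026| - 0.69, 0) = -0.0126
prox(x) = [8.8258, -0.0126]
||prox(x)||_1 = 8.8258 + 0.0126 = 8.8384


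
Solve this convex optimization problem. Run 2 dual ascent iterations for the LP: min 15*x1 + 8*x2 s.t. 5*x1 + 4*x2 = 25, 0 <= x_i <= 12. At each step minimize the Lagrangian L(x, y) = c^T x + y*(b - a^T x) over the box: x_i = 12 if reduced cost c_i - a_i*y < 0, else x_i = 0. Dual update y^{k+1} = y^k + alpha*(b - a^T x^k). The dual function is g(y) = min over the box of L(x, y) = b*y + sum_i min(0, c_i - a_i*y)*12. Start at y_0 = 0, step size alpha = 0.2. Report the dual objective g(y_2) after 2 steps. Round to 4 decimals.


Dual ascent for LP: min 15*x1 + 8*x2, 5*x1 + 4*x2 = 25, 0 <= x_i <= 12
Step 1: y^k = 0.0, reduced costs: (15.0, 8.0)
  x^k = (0.0, 0.0), subgradient = b - a^T x = 25.0
  y^{k+1} = 0.0 + 0.2*25.0 = 5.0
Step 2: y^k = 5.0, reduced costs: (-10.0, -12.0)
  x^k = (12.0, 12.0), subgradient = b - a^T x = -83.0
  y^{k+1} = 5.0 + 0.2*-83.0 = -11.6
Dual objective at y_2 = -11.6: reduced costs (73.0, 54.4), box minimizer x = (0.0, 0.0)
g(y_2) = b*y + (c1 - a1*y)*x1 + (c2 - a2*y)*x2 = 25*(-11.6) + 73.0*0.0 + 54.4*0.0 = -290.0 + 0.0 + 0.0 = -290.0


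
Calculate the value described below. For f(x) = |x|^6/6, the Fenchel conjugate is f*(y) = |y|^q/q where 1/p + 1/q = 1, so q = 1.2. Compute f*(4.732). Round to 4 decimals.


The conjugate exponent q satisfies 1/p + 1/q = 1.
p = 6, so q = 6/(6 - 1) = 1.2
|y|^q = 4.732^1.2 = 6.4573
f*(4.732) = 6.4573 / 1.2 = 5.3811


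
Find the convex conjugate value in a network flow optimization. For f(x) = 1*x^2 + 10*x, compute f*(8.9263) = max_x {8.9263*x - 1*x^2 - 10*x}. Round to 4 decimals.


f*(y) = sup_x {y*x - a*x^2 - b*x} = sup_x {(y-b)*x - a*x^2}
FOC: (y - b) - 2a*x = 0 => x* = (y - b)/(2a)
x* = (8.9263 - 10)/(2*1) = -0.5369
f*(8.9263) = (y-b)^2/(4a) = (8.9263 - 10)^2/(4*1)
= 1.1528/4 = 0.2882


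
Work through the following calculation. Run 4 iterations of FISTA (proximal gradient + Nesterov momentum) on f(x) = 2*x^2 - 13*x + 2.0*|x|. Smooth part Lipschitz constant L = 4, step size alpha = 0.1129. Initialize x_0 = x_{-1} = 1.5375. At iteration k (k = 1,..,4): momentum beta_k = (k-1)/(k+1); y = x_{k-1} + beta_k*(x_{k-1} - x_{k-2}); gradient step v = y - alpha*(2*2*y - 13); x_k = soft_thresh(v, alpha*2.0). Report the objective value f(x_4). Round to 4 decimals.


FISTA on f(x) = 2*x^2 - 13*x + 2.0*|x|
L = 4, alpha = 0.1129
Iteration 1: beta = 0.0, y = 1.5375 + 0.0*(1.5375 - 1.5375) = 1.5375
  grad(y) = -6.85, v = y - alpha*grad = 2.3109
  prox(v) = soft_thresh(2.3109, 0.2258) = 2.0851
Iteration 2: beta = 0.3333, y = 2.0851 + 0.3333*(2.0851 - 1.5375) = 2.2676
  grad(y) = -3.9297, v = y - alpha*grad = 2.7112
  prox(v) = soft_thresh(2.7112, 0.2258) = 2.4854
Iteration 3: beta = 0.5, y = 2.4854 + 0.5*(2.4854 - 2.0851) = 2.6856
  grad(y) = -2.2575, v = y - alpha*grad = 2.9405
  prox(v) = soft_thresh(2.9405, 0.2258) = 2.7147
Iteration 4: beta = 0.6, y = 2.7147 + 0.6*(2.7147 - 2.4854) = 2.8523
  grad(y) = -1.591, v = y - alpha*grad = 3.0319
  prox(v) = soft_thresh(3.0319, 0.2258) = 2.8061
f(x_4) = 2*2.8061^2 - 13*2.8061 + 2.0*|2.8061| = -15.1187


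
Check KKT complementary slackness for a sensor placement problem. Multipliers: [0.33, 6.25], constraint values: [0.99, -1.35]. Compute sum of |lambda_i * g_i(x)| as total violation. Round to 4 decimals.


KKT complementary slackness check:
lambda_1 * g_1 = 0.33 * 0.99 = 0.3267
lambda_2 * g_2 = 6.25 * -1.35 = -8.4375
Total violation = 0.3267 + 8.4375 = 8.7642


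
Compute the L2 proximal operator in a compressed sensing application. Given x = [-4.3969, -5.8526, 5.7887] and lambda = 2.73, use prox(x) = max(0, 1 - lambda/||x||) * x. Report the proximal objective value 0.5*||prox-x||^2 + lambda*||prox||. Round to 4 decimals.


Step 1: Compute ||x||.
||x|| = 9.3325
Step 2: Compute scaling factor.
scale = max(0, 1 - 2.73/9.3325) = 0.7075
Step 3: prox(x) = [-3.1107, -4.1406, 4.0953]
||prox(x)|| = 6.6025
Step 4: Proximal objective.
0.5*||prox-x||^2 = 3.7265
lambda*||prox|| = 18.0248
Total = 21.7512


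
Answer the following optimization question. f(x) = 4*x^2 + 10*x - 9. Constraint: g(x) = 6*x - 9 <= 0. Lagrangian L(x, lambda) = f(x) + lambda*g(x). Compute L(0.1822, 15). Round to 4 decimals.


Step 1: Evaluate f(x).
f(0.1822) = 4*0.1822^2 + 10*0.1822 - 9 = -7.0452
Step 2: Evaluate g(x).
g(0.1822) = 6*0.1822 - 9 = -7.9068
Step 3: Compute Lagrangian.
L = -7.0452 + 15*-7.9068 = -125.6472


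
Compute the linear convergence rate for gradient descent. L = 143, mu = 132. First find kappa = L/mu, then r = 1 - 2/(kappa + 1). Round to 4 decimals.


Step 1: Compute the condition number.
kappa = L/mu = 143/132 = 1.0833
Step 2: Compute the convergence rate.
r = 1 - 2/(kappa + 1) = 1 - 2*mu/(L + mu) = (L - mu)/(L + mu) = 11/275 = 0.04


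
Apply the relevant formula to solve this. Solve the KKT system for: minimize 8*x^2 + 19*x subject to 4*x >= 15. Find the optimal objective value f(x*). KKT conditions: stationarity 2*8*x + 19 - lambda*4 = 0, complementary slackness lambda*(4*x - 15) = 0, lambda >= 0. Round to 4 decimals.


Step 1: Try lambda = 0 (constraint inactive).
x_unc = -19/(2*8) = -1.1875
Check: 4*-1.1875 = -4.75 < 15 -- violated!
Step 2: Constraint must be active: 4*x = 15
x* = 15/4 = 3.75
lambda = (2*8*3.75 + 19)/4 = 19.75
Step 3: Compute optimal value.
f(x*) = 8*3.75^2 + 19*3.75 = 183.75


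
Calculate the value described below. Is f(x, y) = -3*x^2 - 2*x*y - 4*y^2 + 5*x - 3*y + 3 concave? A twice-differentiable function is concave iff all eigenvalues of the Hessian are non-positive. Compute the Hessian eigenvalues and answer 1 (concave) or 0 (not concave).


The Hessian of f(x,y) = -3*x^2 - 2*x*y - 4*y^2 + 5*x - 3*y + 3 is:
H = [[-6, -2], [-2, -8]]
Trace = -6 - 8 = -14
Determinant = -6*-8 - (-2)^2 = 44
Discriminant = (-14)^2 - 4*44 = 20.0
Eigenvalues: lambda_1 = -9.2361, lambda_2 = -4.7639
The function is concave.

1


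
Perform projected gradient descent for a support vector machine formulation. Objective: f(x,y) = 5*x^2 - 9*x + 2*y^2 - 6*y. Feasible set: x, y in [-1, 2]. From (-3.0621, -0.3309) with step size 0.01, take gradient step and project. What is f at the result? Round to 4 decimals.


Step 1: Compute gradient at (-3.0621, -0.3309).
grad_x = 2*5*-3.0621 - 9 = -39.621
grad_y = 2*2*-0.3309 - 6 = -7.3236
Step 2: Gradient step.
x_raw = -3.0621 - 0.01*-39.621 = -2.6659
y_raw = -0.3309 - 0.01*-7.3236 = -0.2577
Step 3: Project onto [-1, 2].
x_proj = clip(-2.6659) = -1.0
y_proj = clip(-0.2577) = -0.2577
Step 4: Evaluate f.
f(-1.0, -0.2577) = 15.6788


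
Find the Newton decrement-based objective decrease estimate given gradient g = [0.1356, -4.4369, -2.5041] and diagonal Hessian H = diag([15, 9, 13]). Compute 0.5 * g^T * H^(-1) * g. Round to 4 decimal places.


Step 1: H is diagonal, so H^(-1) * g = [0.009, -0.493, -0.1926].
Step 2: g^T H^(-1) g = sum_i g_i^2 / H_ii
  = (0.1356)^2/15 + (-4.4369)^2/9 + (-2.5041)^2/13
  = 0.0012 + 2.1873 + 0.4823 = 2.6709
Step 3: Objective decrease = 0.5 * g^T H^(-1) g = 1.3355


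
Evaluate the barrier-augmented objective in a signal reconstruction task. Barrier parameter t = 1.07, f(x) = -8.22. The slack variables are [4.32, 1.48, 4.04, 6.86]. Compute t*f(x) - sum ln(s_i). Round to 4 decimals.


Step 1: Compute log-barrier.
ln values: [1.4633, 0.392, 1.3962, 1.9257]
phi = -(1.4633 + 0.392 + 1.3962 + 1.9257) = -5.1772
Step 2: Compute augmented objective.
t*f(x) = 1.07*-8.22 = -8.7954
Total = -8.7954 - 5.1772 = -13.9726
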